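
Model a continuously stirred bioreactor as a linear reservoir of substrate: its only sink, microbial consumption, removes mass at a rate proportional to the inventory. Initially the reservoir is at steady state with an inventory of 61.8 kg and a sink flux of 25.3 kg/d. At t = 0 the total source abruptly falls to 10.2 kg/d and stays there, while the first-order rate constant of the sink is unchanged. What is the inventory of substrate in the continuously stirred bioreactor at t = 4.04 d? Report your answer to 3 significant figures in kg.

The sink rate constant is k = F₀/M₀ = 25.3/61.8 = 0.4094 d⁻¹.
Solving dM/dt = F₁ − kM with M(0) = M₀ gives M(t) = F₁/k + (M₀ − F₁/k)·e^(−kt).
F₁/k = 10.2/0.4094 = 24.915 kg; kt = 0.4094 × 4.04 = 1.654, e^(−kt) = 0.1913.
M(4.04) = 24.915 + (61.8 − 24.915) × 0.1913 = 24.915 + 7.056 = 31.971 kg.

32.0 kg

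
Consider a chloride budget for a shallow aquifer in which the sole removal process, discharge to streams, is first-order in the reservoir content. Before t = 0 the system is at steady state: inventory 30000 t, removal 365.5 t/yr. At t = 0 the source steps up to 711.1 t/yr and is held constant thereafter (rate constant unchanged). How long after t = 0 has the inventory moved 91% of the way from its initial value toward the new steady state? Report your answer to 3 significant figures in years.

198 yr

τ = M₀/F₀ = 30000/365.5 = 82.08 yr.
The remaining gap fraction is e^(−t/τ); 91% covered ⇒ e^(−t/τ) = 0.0900.
t = −τ ln(0.0900) = 82.08 × 2.408 = 197.6 yr.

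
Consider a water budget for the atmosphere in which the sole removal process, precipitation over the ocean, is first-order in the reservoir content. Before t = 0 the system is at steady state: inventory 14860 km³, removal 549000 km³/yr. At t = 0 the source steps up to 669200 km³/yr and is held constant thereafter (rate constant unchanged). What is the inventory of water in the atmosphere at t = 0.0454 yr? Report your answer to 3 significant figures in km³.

τ = M₀/F₀ = 14860/549000 = 0.02707 yr; rate constant k = 1/τ.
New steady state M_∞ = F₁/k = F₁·τ = 669200 × 0.02707 = 18114 km³.
M(t) = M_∞ + (M₀ − M_∞)·e^(−t/τ); t/τ = 0.0454/0.02707 = 1.677, so e^(−t/τ) = 0.1869.
M(t) = 18114 − 3254 × 0.1869 = 17505 km³.

17500 km³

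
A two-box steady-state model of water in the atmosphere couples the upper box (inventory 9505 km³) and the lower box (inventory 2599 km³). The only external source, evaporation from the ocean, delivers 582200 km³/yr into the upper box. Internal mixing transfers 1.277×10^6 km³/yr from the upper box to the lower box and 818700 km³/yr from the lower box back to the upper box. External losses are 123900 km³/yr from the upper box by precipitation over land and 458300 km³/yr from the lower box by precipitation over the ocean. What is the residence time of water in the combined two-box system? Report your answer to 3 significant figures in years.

0.0208 yr

Residence time in the combined system uses the total inventory and the total *external* removal — internal exchanges between the two boxes cancel.
M_total = 9505 + 2599 = 12104 km³.
ΣF_external_out = 123900 + 458300 = 582200 km³/yr.
τ = M_total / ΣF_ext = 12104 / 582200 = 0.02079 yr.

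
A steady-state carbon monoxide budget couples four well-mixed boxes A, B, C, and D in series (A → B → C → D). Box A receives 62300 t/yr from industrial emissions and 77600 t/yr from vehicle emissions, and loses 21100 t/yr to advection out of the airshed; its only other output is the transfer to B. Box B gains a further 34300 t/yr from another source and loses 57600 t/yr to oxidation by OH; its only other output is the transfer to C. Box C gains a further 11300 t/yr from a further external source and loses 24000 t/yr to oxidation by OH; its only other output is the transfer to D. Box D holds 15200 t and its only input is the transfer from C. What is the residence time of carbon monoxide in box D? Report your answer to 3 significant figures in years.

Box A: F(A→B) = (62300 + 77600) − 21100 = 118800 t/yr.
Box B: F(B→C) = (118800 + 34300) − 57600 = 95500 t/yr.
Box C: F(C→D) = (95500 + 11300) − 24000 = 82800 t/yr.
Box D throughput = its input = 82800 t/yr; τ = 15200 / 82800 = 0.1836 yr.

0.184 yr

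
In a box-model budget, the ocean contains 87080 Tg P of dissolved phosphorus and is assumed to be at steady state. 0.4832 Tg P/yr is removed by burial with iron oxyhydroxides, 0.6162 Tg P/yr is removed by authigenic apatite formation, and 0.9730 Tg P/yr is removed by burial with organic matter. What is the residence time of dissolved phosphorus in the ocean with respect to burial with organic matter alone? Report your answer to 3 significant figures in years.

Residence time with respect to a single sink: τ = M / F_sink.
τ = 87080 / 0.9730 = 89500 yr.

89500 yr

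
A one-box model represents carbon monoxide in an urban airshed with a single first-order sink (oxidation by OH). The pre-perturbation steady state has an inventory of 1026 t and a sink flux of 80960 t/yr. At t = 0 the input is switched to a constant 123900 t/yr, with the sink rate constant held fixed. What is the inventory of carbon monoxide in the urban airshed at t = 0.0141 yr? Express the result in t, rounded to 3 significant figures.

The sink rate constant is k = F₀/M₀ = 80960/1026 = 78.91 yr⁻¹.
Solving dM/dt = F₁ − kM with M(0) = M₀ gives M(t) = F₁/k + (M₀ − F₁/k)·e^(−kt).
F₁/k = 123900/78.91 = 1570.2 t; kt = 78.91 × 0.0141 = 1.113, e^(−kt) = 0.3287.
M(0.0141) = 1570.2 + (1026 − 1570.2) × 0.3287 = 1570.2 − 178.9 = 1391.3 t.

1390 t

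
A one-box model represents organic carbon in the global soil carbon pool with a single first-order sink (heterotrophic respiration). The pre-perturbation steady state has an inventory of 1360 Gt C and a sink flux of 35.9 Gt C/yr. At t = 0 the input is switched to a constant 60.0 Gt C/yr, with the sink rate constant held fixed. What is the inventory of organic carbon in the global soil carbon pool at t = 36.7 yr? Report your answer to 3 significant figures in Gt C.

Residence time τ = M₀/F₀ = 37.88 yr. The eventual steady state is M_∞ = M₀·(F₁/F₀) = 1360 × 60.0/35.9 = 2273.0 Gt C.
The anomaly ΔM(t) = M(t) − M_∞ decays as ΔM₀·e^(−t/τ) with ΔM₀ = 1360 − 2273.0 = −913.0 Gt C.
At t = 36.7 yr, e^(−t/τ) = e^(−0.9688) = 0.3795, so ΔM = −346.5 Gt C and M = 2273.0 − 346.5 = 1926.5 Gt C.

1930 Gt C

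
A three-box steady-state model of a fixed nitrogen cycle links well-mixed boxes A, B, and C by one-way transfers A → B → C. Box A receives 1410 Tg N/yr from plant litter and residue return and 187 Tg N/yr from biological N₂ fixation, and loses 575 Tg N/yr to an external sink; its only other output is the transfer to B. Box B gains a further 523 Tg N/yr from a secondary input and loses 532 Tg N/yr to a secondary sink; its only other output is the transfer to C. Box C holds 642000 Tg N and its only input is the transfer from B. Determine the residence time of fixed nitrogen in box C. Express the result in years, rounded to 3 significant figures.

Box A: F(A→B) = (1410 + 187) − 575 = 1022.0 Tg N/yr.
Box B: F(B→C) = (1022.0 + 523) − 532 = 1013.0 Tg N/yr.
Box C throughput = its input = 1013.0 Tg N/yr; τ = 642000 / 1013.0 = 633.8 yr.

634 yr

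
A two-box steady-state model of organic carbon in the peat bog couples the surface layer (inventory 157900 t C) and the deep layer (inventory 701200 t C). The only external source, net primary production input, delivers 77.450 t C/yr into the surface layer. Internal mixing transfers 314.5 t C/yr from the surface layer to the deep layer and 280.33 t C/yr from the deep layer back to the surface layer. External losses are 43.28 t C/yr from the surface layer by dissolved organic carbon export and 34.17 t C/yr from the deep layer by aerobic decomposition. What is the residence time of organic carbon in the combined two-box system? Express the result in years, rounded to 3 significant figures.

For the system as a whole, the A↔B exchange is internal and contributes nothing to the throughput; only the external sinks remove mass.
M_total = 157900 + 701200 = 859100 t C.
ΣF_external_out = 43.28 + 34.17 = 77.450 t C/yr.
τ = M_total / ΣF_ext = 859100 / 77.450 = 11090 yr.

11100 yr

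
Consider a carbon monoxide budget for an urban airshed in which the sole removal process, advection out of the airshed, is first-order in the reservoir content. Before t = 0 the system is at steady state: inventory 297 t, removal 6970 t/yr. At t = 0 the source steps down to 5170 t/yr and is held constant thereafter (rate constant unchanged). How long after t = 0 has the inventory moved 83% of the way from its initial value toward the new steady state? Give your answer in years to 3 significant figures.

0.0755 yr

τ = M₀/F₀ = 297/6970 = 0.04261 yr.
The remaining gap fraction is e^(−t/τ); 83% covered ⇒ e^(−t/τ) = 0.170.
t = −τ ln(0.170) = 0.04261 × 1.772 = 0.07551 yr.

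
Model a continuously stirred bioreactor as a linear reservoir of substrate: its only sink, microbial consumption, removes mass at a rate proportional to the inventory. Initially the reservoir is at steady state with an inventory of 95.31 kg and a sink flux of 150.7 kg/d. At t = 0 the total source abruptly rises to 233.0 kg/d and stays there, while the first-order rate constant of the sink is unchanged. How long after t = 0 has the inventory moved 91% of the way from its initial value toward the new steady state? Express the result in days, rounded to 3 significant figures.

1.52 d

τ = M₀/F₀ = 95.31/150.7 = 0.6324 d.
The remaining gap fraction is e^(−t/τ); 91% covered ⇒ e^(−t/τ) = 0.0900.
t = −τ ln(0.0900) = 0.6324 × 2.408 = 1.523 d.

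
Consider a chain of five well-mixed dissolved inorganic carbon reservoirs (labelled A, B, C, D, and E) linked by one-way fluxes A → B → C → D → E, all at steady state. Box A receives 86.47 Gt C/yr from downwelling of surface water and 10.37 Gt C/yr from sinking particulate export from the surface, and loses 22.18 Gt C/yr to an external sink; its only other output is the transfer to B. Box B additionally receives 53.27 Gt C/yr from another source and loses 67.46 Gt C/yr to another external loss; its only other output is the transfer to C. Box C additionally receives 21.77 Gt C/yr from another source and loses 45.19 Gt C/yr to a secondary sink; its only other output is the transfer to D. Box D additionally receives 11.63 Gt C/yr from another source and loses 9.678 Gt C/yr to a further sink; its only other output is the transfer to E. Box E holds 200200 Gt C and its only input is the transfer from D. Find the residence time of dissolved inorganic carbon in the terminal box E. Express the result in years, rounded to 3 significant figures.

5130 yr

Box A: F(A→B) = (86.47 + 10.37) − 22.18 = 74.660 Gt C/yr.
Box B: F(B→C) = (74.660 + 53.27) − 67.46 = 60.470 Gt C/yr.
Box C: F(C→D) = (60.470 + 21.77) − 45.19 = 37.050 Gt C/yr.
Box D: F(D→E) = (37.050 + 11.63) − 9.678 = 39.002 Gt C/yr.
Box E throughput = its input = 39.002 Gt C/yr; τ = 200200 / 39.002 = 5133 yr.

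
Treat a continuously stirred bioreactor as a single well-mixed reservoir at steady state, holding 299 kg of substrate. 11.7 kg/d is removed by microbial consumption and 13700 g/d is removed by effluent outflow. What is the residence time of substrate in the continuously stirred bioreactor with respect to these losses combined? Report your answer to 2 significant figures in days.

Convert the effluent outflow flux: 13700 g/d = 13.70 kg/d.
Total removal = 11.70 + 13.70 = 25.400 kg/d.
τ = M / ΣF_out = 299 / 25.400 = 11.77 d.

12 d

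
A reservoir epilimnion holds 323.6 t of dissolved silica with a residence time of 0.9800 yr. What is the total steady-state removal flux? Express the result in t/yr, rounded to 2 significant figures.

330 t/yr

F = M / τ = 323.6 / 0.9800 = 330.2 t/yr.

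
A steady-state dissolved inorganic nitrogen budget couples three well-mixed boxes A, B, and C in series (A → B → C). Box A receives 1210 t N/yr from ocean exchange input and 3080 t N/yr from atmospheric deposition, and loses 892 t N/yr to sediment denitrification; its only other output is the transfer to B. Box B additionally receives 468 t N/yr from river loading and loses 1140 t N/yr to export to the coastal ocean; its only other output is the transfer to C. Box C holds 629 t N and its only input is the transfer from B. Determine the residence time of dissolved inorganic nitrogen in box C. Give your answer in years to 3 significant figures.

0.231 yr

Box A: F(A→B) = (1210 + 3080) − 892 = 3398.0 t N/yr.
Box B: F(B→C) = (3398.0 + 468) − 1140 = 2726.0 t N/yr.
Box C throughput = its input = 2726.0 t N/yr; τ = 629 / 2726.0 = 0.2307 yr.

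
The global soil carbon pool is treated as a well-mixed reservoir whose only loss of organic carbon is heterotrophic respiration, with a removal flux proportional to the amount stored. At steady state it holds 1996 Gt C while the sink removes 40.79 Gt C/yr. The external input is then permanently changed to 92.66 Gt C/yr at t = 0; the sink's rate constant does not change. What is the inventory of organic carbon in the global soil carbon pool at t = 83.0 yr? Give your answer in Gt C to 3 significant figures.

4070 Gt C

Residence time τ = M₀/F₀ = 48.93 yr. The eventual steady state is M_∞ = M₀·(F₁/F₀) = 1996 × 92.66/40.79 = 4534.2 Gt C.
The anomaly ΔM(t) = M(t) − M_∞ decays as ΔM₀·e^(−t/τ) with ΔM₀ = 1996 − 4534.2 = −2538 Gt C.
At t = 83.0 yr, e^(−t/τ) = e^(−1.696) = 0.1834, so ΔM = −465.5 Gt C and M = 4534.2 − 465.5 = 4068.7 Gt C.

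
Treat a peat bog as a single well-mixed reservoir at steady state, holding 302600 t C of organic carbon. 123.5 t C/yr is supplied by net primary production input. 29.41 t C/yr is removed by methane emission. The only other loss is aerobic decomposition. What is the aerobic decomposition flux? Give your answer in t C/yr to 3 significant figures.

At steady state ΣF_in = ΣF_out.
ΣF_in = 123.50 t C/yr.
Aerobic decomposition flux = ΣF_in − (29.41) = 123.50 − 29.41 = 94.09 t C/yr.

94.1 t C/yr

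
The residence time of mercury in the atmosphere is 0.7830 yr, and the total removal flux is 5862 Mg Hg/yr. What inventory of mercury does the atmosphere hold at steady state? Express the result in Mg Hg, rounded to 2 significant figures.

τ = M/F ⇒ M = τ × F = 0.7830 × 5862 = 4590 Mg Hg.

4600 Mg Hg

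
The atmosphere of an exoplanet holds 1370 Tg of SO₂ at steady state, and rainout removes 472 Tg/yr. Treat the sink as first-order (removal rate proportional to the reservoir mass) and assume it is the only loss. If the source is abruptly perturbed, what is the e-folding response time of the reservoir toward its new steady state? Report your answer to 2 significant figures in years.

For a linear reservoir the response time equals the residence time τ = M/F.
τ = 1370 / 472 = 2.903 yr.

2.9 yr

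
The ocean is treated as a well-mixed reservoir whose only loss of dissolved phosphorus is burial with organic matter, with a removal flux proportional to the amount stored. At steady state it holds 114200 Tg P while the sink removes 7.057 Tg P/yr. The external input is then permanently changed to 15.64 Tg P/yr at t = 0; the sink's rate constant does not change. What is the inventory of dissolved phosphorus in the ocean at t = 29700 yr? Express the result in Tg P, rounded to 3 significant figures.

Residence time τ = M₀/F₀ = 16180 yr. The eventual steady state is M_∞ = M₀·(F₁/F₀) = 114200 × 15.64/7.057 = 253090 Tg P.
The anomaly ΔM(t) = M(t) − M_∞ decays as ΔM₀·e^(−t/τ) with ΔM₀ = 114200 − 253090 = −138900 Tg P.
At t = 29700 yr, e^(−t/τ) = e^(−1.835) = 0.1596, so ΔM = −22160 Tg P and M = 253090 − 22160 = 230930 Tg P.

231000 Tg P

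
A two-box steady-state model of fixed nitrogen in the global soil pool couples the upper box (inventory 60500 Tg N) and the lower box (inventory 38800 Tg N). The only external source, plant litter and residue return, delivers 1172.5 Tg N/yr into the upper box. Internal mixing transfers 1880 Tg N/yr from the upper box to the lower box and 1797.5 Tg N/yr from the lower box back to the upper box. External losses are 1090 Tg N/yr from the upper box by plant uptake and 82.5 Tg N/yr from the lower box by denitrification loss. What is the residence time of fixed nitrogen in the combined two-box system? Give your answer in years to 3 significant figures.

84.7 yr

Residence time in the combined system uses the total inventory and the total *external* removal — internal exchanges between the two boxes cancel.
M_total = 60500 + 38800 = 99300 Tg N.
ΣF_external_out = 1090 + 82.5 = 1172.5 Tg N/yr.
τ = M_total / ΣF_ext = 99300 / 1172.5 = 84.69 yr.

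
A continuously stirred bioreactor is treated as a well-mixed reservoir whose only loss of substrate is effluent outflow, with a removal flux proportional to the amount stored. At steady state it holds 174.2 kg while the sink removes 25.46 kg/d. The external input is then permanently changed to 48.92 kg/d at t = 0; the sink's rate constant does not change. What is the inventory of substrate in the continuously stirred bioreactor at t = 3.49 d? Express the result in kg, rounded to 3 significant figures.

238 kg

The sink rate constant is k = F₀/M₀ = 25.46/174.2 = 0.1462 d⁻¹.
Solving dM/dt = F₁ − kM with M(0) = M₀ gives M(t) = F₁/k + (M₀ − F₁/k)·e^(−kt).
F₁/k = 48.92/0.1462 = 334.72 kg; kt = 0.1462 × 3.49 = 0.5101, e^(−kt) = 0.6004.
M(3.49) = 334.72 + (174.2 − 334.72) × 0.6004 = 334.72 − 96.38 = 238.33 kg.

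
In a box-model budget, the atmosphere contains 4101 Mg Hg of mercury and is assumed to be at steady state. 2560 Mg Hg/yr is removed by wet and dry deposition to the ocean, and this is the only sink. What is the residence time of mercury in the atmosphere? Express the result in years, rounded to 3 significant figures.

1.60 yr

τ = M / F = 4101 / 2560 = 1.602 yr.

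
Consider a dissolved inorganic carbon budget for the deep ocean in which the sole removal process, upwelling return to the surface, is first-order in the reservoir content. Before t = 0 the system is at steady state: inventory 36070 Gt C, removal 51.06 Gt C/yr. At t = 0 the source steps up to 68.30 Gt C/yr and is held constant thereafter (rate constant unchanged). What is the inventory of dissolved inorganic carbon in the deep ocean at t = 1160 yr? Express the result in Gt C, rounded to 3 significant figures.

45900 Gt C

The sink rate constant is k = F₀/M₀ = 51.06/36070 = 0.001416 yr⁻¹.
Solving dM/dt = F₁ − kM with M(0) = M₀ gives M(t) = F₁/k + (M₀ − F₁/k)·e^(−kt).
F₁/k = 68.30/0.001416 = 48249 Gt C; kt = 0.001416 × 1160 = 1.642, e^(−kt) = 0.1936.
M(1160) = 48249 + (36070 − 48249) × 0.1936 = 48249 − 2358 = 45891 Gt C.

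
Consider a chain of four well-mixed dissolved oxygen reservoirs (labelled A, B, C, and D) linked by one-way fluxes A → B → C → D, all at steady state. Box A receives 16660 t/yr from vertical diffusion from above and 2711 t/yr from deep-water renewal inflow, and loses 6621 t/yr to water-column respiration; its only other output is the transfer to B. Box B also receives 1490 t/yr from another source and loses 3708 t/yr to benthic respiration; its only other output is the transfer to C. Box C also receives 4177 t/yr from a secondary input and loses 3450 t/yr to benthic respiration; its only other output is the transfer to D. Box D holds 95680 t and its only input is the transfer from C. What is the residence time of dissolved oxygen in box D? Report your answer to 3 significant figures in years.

Box A: F(A→B) = (16660 + 2711) − 6621 = 12750 t/yr.
Box B: F(B→C) = (12750 + 1490) − 3708 = 10532 t/yr.
Box C: F(C→D) = (10532 + 4177) − 3450 = 11259 t/yr.
Box D throughput = its input = 11259 t/yr; τ = 95680 / 11259 = 8.498 yr.

8.50 yr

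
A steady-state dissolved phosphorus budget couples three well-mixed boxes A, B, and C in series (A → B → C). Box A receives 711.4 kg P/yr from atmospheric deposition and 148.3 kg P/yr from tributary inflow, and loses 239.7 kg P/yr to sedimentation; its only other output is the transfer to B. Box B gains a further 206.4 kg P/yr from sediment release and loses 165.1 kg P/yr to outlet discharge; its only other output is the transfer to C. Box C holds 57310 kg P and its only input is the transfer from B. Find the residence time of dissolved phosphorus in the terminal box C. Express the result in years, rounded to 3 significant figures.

86.7 yr

Box A: F(A→B) = (711.4 + 148.3) − 239.7 = 620.00 kg P/yr.
Box B: F(B→C) = (620.00 + 206.4) − 165.1 = 661.30 kg P/yr.
Box C throughput = its input = 661.30 kg P/yr; τ = 57310 / 661.30 = 86.66 yr.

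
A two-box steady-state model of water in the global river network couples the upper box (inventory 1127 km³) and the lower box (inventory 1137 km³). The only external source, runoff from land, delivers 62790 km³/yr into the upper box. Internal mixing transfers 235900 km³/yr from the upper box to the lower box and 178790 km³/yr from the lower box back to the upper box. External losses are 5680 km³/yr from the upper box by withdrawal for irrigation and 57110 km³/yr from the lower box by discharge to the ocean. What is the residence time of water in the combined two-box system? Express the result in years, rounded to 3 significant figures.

0.0361 yr

Treat the two boxes together as one reservoir: the mixing fluxes between them are internal recycling, so τ = ΣM / Σ(external losses).
M_total = 1127 + 1137 = 2264.0 km³.
ΣF_external_out = 5680 + 57110 = 62790 km³/yr.
τ = M_total / ΣF_ext = 2264.0 / 62790 = 0.03606 yr.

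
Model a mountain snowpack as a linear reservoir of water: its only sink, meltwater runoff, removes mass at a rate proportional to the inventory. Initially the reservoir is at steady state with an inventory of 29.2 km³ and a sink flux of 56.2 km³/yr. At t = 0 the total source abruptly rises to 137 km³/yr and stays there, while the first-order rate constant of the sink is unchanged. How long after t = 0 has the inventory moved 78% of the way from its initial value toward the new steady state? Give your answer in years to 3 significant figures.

τ = M₀/F₀ = 29.2/56.2 = 0.5196 yr.
The remaining gap fraction is e^(−t/τ); 78% covered ⇒ e^(−t/τ) = 0.220.
t = −τ ln(0.220) = 0.5196 × 1.514 = 0.7867 yr.

0.787 yr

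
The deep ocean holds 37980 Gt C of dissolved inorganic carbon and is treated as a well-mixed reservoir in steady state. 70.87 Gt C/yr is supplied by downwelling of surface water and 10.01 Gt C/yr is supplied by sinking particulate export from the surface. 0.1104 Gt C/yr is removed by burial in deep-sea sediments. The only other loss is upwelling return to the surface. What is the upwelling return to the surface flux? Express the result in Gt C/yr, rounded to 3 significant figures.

At steady state ΣF_in = ΣF_out.
ΣF_in = 70.87 + 10.01 = 80.880 Gt C/yr.
Upwelling return to the surface flux = ΣF_in − (0.1104) = 80.880 − 0.1104 = 80.77 Gt C/yr.

80.8 Gt C/yr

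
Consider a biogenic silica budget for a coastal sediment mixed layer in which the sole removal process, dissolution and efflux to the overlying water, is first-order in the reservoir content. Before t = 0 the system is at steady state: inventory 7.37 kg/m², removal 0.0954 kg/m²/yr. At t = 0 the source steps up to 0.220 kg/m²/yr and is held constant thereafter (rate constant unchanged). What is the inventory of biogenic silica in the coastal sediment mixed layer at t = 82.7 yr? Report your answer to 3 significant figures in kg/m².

13.7 kg/m²

The sink rate constant is k = F₀/M₀ = 0.0954/7.37 = 0.01294 yr⁻¹.
Solving dM/dt = F₁ − kM with M(0) = M₀ gives M(t) = F₁/k + (M₀ − F₁/k)·e^(−kt).
F₁/k = 0.220/0.01294 = 16.996 kg/m²; kt = 0.01294 × 82.7 = 1.070, e^(−kt) = 0.3428.
M(82.7) = 16.996 + (7.37 − 16.996) × 0.3428 = 16.996 − 3.300 = 13.696 kg/m².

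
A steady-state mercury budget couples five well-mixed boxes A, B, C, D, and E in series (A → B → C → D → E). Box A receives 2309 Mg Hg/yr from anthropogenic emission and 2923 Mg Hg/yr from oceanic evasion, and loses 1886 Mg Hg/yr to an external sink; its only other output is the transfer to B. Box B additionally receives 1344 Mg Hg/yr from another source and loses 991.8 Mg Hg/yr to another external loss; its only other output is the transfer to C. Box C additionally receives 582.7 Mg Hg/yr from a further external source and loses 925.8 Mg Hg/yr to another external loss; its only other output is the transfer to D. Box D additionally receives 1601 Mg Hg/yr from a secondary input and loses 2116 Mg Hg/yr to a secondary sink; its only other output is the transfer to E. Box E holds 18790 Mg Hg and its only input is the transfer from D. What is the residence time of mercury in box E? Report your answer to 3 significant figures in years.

6.62 yr

Box A: F(A→B) = (2309 + 2923) − 1886 = 3346.0 Mg Hg/yr.
Box B: F(B→C) = (3346.0 + 1344) − 991.8 = 3698.2 Mg Hg/yr.
Box C: F(C→D) = (3698.2 + 582.7) − 925.8 = 3355.1 Mg Hg/yr.
Box D: F(D→E) = (3355.1 + 1601) − 2116 = 2840.1 Mg Hg/yr.
Box E throughput = its input = 2840.1 Mg Hg/yr; τ = 18790 / 2840.1 = 6.616 yr.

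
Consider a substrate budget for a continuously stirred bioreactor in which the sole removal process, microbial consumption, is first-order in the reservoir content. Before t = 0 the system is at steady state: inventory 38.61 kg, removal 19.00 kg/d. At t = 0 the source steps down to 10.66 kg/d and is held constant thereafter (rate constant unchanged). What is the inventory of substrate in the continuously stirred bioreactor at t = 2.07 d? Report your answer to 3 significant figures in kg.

Residence time τ = M₀/F₀ = 2.032 d. The eventual steady state is M_∞ = M₀·(F₁/F₀) = 38.61 × 10.66/19.00 = 21.662 kg.
The anomaly ΔM(t) = M(t) − M_∞ decays as ΔM₀·e^(−t/τ) with ΔM₀ = 38.61 − 21.662 = 16.95 kg.
At t = 2.07 d, e^(−t/τ) = e^(−1.019) = 0.3611, so ΔM = 6.120 kg and M = 21.662 + 6.120 = 27.782 kg.

27.8 kg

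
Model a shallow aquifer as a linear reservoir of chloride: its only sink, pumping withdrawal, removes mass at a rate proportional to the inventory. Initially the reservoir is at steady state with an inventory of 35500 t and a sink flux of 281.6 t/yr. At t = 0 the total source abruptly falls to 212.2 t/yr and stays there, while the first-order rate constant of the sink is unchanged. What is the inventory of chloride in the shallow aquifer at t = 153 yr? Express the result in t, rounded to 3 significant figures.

Residence time τ = M₀/F₀ = 126.1 yr. The eventual steady state is M_∞ = M₀·(F₁/F₀) = 35500 × 212.2/281.6 = 26751 t.
The anomaly ΔM(t) = M(t) − M_∞ decays as ΔM₀·e^(−t/τ) with ΔM₀ = 35500 − 26751 = 8749 t.
At t = 153 yr, e^(−t/τ) = e^(−1.214) = 0.2971, so ΔM = 2599 t and M = 26751 + 2599 = 29350 t.

29400 t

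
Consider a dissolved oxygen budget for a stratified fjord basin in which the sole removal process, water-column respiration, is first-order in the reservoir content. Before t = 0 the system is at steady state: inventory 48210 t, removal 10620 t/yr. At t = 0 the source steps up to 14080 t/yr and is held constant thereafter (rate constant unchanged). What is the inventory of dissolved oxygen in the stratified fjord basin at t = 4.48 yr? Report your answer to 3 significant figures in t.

The sink rate constant is k = F₀/M₀ = 10620/48210 = 0.2203 yr⁻¹.
Solving dM/dt = F₁ − kM with M(0) = M₀ gives M(t) = F₁/k + (M₀ − F₁/k)·e^(−kt).
F₁/k = 14080/0.2203 = 63917 t; kt = 0.2203 × 4.48 = 0.9869, e^(−kt) = 0.3727.
M(4.48) = 63917 + (48210 − 63917) × 0.3727 = 63917 − 5855 = 58062 t.

58100 t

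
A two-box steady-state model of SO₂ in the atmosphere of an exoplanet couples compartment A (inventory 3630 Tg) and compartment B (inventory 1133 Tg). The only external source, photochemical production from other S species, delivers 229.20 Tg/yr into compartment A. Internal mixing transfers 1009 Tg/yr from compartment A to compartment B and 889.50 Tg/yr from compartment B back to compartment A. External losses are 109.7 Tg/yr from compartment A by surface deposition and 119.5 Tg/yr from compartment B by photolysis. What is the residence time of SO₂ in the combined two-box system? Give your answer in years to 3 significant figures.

For the system as a whole, the A↔B exchange is internal and contributes nothing to the throughput; only the external sinks remove mass.
M_total = 3630 + 1133 = 4763.0 Tg.
ΣF_external_out = 109.7 + 119.5 = 229.20 Tg/yr.
τ = M_total / ΣF_ext = 4763.0 / 229.20 = 20.78 yr.

20.8 yr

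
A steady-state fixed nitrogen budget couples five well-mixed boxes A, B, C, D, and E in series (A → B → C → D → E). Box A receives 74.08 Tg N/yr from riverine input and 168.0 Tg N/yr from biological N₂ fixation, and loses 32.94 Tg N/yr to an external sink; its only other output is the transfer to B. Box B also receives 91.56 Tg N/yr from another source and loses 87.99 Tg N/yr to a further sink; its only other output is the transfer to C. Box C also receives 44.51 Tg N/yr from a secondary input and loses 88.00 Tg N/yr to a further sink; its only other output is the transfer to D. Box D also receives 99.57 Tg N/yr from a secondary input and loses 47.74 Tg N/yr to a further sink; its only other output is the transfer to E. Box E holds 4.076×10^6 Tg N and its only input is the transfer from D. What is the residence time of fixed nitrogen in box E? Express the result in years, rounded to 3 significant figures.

Box A: F(A→B) = (74.08 + 168.0) − 32.94 = 209.14 Tg N/yr.
Box B: F(B→C) = (209.14 + 91.56) − 87.99 = 212.71 Tg N/yr.
Box C: F(C→D) = (212.71 + 44.51) − 88.00 = 169.22 Tg N/yr.
Box D: F(D→E) = (169.22 + 99.57) − 47.74 = 221.05 Tg N/yr.
Box E throughput = its input = 221.05 Tg N/yr; τ = 4.076×10^6 / 221.05 = 18440 yr.

18400 yr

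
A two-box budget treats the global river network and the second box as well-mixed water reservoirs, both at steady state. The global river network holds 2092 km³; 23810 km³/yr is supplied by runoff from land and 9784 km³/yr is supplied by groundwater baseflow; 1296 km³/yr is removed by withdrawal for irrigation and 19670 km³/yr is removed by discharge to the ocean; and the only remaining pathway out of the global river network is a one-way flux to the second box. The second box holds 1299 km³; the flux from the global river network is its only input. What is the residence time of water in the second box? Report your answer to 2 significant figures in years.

0.10 yr

Balance the global river network: ΣF_in = 23810 + 9784 = 33594 km³/yr.
Flux to the second box = ΣF_in − (1296 + 19670) = 12628 km³/yr.
At steady state the output of the second box equals its input, 12628 km³/yr.
τ = M / F = 1299 / 12628 = 0.1029 yr.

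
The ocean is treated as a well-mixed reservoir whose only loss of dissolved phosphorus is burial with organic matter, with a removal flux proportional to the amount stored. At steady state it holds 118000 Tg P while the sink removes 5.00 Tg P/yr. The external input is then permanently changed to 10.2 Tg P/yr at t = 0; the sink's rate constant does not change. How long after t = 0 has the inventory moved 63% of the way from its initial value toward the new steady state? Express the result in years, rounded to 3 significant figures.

23500 yr

τ = M₀/F₀ = 118000/5.00 = 23600 yr.
The remaining gap fraction is e^(−t/τ); 63% covered ⇒ e^(−t/τ) = 0.370.
t = −τ ln(0.370) = 23600 × 0.9943 = 23460 yr.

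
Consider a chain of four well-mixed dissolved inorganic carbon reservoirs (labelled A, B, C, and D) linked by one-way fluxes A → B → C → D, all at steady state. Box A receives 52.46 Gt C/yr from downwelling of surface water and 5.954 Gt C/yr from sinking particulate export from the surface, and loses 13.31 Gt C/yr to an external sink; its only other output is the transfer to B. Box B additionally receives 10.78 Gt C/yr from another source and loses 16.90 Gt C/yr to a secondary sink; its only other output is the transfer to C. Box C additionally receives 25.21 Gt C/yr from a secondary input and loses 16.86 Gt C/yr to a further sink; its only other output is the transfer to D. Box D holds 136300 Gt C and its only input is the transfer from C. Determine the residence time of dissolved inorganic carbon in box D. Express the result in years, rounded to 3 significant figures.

Box A: F(A→B) = (52.46 + 5.954) − 13.31 = 45.104 Gt C/yr.
Box B: F(B→C) = (45.104 + 10.78) − 16.90 = 38.984 Gt C/yr.
Box C: F(C→D) = (38.984 + 25.21) − 16.86 = 47.334 Gt C/yr.
Box D throughput = its input = 47.334 Gt C/yr; τ = 136300 / 47.334 = 2880 yr.

2880 yr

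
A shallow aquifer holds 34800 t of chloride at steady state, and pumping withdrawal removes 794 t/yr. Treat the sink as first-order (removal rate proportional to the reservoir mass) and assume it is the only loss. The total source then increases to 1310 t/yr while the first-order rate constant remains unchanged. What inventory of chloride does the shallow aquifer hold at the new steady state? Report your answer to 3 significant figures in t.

Rate constant k = F/M = 794 / 34800 = 0.02282 yr⁻¹.
At the new steady state, source = k·M_new ⇒ M_new = 1310 / 0.02282 = 57420 t.
(Equivalently M_new = M × F_new/F_old = 34800 × 1310/794.)

57400 t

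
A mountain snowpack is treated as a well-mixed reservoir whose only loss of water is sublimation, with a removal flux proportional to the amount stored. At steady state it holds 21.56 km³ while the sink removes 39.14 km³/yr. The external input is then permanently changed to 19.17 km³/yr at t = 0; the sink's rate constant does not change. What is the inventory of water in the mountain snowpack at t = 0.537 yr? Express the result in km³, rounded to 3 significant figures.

14.7 km³

The sink rate constant is k = F₀/M₀ = 39.14/21.56 = 1.815 yr⁻¹.
Solving dM/dt = F₁ − kM with M(0) = M₀ gives M(t) = F₁/k + (M₀ − F₁/k)·e^(−kt).
F₁/k = 19.17/1.815 = 10.560 km³; kt = 1.815 × 0.537 = 0.9749, e^(−kt) = 0.3772.
M(0.537) = 10.560 + (21.56 − 10.560) × 0.3772 = 10.560 + 4.150 = 14.709 km³.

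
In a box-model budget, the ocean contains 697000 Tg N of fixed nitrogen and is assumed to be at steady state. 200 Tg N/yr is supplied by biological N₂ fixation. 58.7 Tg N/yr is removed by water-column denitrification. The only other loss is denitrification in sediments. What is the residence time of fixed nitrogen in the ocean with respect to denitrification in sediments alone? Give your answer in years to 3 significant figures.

At steady state ΣF_in = ΣF_out.
ΣF_in = 200.00 Tg N/yr.
Denitrification in sediments flux = ΣF_in − (58.7) = 200.00 − 58.70 = 141.3 Tg N/yr.
τ = M / F = 697000 / 141.3 = 4933 yr.

4930 yr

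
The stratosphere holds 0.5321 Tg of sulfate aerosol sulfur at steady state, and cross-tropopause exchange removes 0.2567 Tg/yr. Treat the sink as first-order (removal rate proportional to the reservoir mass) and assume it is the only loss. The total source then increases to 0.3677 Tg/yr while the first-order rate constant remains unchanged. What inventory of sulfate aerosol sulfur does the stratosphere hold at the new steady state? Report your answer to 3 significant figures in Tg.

0.762 Tg

Rate constant k = F/M = 0.2567 / 0.5321 = 0.4824 yr⁻¹.
At the new steady state, source = k·M_new ⇒ M_new = 0.3677 / 0.4824 = 0.7622 Tg.
(Equivalently M_new = M × F_new/F_old = 0.5321 × 0.3677/0.2567.)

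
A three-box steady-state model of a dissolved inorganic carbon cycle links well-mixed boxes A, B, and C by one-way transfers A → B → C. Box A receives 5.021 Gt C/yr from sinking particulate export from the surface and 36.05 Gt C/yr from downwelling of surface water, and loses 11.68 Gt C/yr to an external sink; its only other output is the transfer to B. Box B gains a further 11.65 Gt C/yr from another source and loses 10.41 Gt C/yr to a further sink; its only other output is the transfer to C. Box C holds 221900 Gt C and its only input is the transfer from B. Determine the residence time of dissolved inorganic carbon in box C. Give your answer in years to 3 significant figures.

Box A: F(A→B) = (5.021 + 36.05) − 11.68 = 29.391 Gt C/yr.
Box B: F(B→C) = (29.391 + 11.65) − 10.41 = 30.631 Gt C/yr.
Box C throughput = its input = 30.631 Gt C/yr; τ = 221900 / 30.631 = 7244 yr.

7240 yr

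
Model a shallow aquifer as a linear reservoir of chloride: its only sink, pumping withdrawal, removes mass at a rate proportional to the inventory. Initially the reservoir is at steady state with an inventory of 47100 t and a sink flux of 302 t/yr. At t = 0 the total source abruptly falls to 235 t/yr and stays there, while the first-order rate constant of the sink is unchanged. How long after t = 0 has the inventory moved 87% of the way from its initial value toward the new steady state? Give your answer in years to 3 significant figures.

318 yr

τ = M₀/F₀ = 47100/302 = 156.0 yr.
The remaining gap fraction is e^(−t/τ); 87% covered ⇒ e^(−t/τ) = 0.130.
t = −τ ln(0.130) = 156.0 × 2.040 = 318.2 yr.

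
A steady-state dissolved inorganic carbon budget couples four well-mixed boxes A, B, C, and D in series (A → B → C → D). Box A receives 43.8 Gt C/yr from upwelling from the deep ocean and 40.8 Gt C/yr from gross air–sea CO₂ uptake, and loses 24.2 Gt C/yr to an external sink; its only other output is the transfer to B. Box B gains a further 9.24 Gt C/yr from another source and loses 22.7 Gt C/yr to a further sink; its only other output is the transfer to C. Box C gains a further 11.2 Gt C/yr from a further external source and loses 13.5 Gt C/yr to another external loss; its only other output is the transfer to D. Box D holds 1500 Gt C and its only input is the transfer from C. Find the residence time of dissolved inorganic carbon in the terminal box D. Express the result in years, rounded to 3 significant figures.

Box A: F(A→B) = (43.8 + 40.8) − 24.2 = 60.400 Gt C/yr.
Box B: F(B→C) = (60.400 + 9.24) − 22.7 = 46.940 Gt C/yr.
Box C: F(C→D) = (46.940 + 11.2) − 13.5 = 44.640 Gt C/yr.
Box D throughput = its input = 44.640 Gt C/yr; τ = 1500 / 44.640 = 33.60 yr.

33.6 yr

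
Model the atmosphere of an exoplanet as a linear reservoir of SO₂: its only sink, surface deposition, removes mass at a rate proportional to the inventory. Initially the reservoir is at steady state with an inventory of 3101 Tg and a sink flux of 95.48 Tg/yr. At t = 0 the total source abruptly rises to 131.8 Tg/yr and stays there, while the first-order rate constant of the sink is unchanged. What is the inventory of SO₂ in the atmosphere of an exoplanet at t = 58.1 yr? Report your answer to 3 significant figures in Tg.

4080 Tg

τ = M₀/F₀ = 3101/95.48 = 32.48 yr; rate constant k = 1/τ.
New steady state M_∞ = F₁/k = F₁·τ = 131.8 × 32.48 = 4280.6 Tg.
M(t) = M_∞ + (M₀ − M_∞)·e^(−t/τ); t/τ = 58.1/32.48 = 1.789, so e^(−t/τ) = 0.1671.
M(t) = 4280.6 − 1180 × 0.1671 = 4083.4 Tg.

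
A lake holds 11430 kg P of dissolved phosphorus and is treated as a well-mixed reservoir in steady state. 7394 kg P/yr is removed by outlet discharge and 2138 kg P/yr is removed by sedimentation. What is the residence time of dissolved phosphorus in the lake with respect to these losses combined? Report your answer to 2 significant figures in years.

1.2 yr

Total removal = 7394 + 2138 = 9532.0 kg P/yr.
τ = M / ΣF_out = 11430 / 9532.0 = 1.199 yr.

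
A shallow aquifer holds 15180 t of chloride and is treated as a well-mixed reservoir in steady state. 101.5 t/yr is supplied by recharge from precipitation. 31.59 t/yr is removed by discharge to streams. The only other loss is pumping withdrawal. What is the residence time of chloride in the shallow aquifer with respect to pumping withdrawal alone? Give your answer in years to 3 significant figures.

217 yr

At steady state ΣF_in = ΣF_out.
ΣF_in = 101.50 t/yr.
Pumping withdrawal flux = ΣF_in − (31.59) = 101.50 − 31.59 = 69.91 t/yr.
τ = M / F = 15180 / 69.91 = 217.1 yr.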